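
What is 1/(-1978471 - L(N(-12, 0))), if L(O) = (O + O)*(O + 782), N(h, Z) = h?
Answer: -1/1959991 ≈ -5.1021e-7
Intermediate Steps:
L(O) = 2*O*(782 + O) (L(O) = (2*O)*(782 + O) = 2*O*(782 + O))
1/(-1978471 - L(N(-12, 0))) = 1/(-1978471 - 2*(-12)*(782 - 12)) = 1/(-1978471 - 2*(-12)*770) = 1/(-1978471 - 1*(-18480)) = 1/(-1978471 + 18480) = 1/(-1959991) = -1/1959991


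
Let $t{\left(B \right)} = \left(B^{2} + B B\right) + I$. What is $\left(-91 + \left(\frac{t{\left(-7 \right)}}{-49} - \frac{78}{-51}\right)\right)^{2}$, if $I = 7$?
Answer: $\frac{118853604}{14161} \approx 8393.0$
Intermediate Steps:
$t{\left(B \right)} = 7 + 2 B^{2}$ ($t{\left(B \right)} = \left(B^{2} + B B\right) + 7 = \left(B^{2} + B^{2}\right) + 7 = 2 B^{2} + 7 = 7 + 2 B^{2}$)
$\left(-91 + \left(\frac{t{\left(-7 \right)}}{-49} - \frac{78}{-51}\right)\right)^{2} = \left(-91 + \left(\frac{7 + 2 \left(-7\right)^{2}}{-49} - \frac{78}{-51}\right)\right)^{2} = \left(-91 + \left(\left(7 + 2 \cdot 49\right) \left(- \frac{1}{49}\right) - - \frac{26}{17}\right)\right)^{2} = \left(-91 + \left(\left(7 + 98\right) \left(- \frac{1}{49}\right) + \frac{26}{17}\right)\right)^{2} = \left(-91 + \left(105 \left(- \frac{1}{49}\right) + \frac{26}{17}\right)\right)^{2} = \left(-91 + \left(- \frac{15}{7} + \frac{26}{17}\right)\right)^{2} = \left(-91 - \frac{73}{119}\right)^{2} = \left(- \frac{10902}{119}\right)^{2} = \frac{118853604}{14161}$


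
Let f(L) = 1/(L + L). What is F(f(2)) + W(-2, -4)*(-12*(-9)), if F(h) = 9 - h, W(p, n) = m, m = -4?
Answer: -1693/4 ≈ -423.25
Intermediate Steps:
W(p, n) = -4
f(L) = 1/(2*L)
F(f(2)) + W(-2, -4)*(-12*(-9)) = (9 - 1/(2*2)) - (-48)*(-9) = (9 - 1/(2*2)) - 4*108 = (9 - 1*1/4) - 432 = (9 - 1/4) - 432 = 35/4 - 432 = -1693/4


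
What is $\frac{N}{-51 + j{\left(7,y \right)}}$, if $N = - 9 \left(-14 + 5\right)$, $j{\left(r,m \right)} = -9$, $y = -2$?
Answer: $- \frac{27}{20} \approx -1.35$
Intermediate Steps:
$N = 81$ ($N = \left(-9\right) \left(-9\right) = 81$)
$\frac{N}{-51 + j{\left(7,y \right)}} = \frac{1}{-51 - 9} \cdot 81 = \frac{1}{-60} \cdot 81 = \left(- \frac{1}{60}\right) 81 = - \frac{27}{20}$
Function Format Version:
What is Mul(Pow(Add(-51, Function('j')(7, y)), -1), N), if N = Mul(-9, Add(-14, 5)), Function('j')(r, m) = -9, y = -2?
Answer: Rational(-27, 20) ≈ -1.3500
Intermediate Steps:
N = 81 (N = Mul(-9, -9) = 81)
Mul(Pow(Add(-51, Function('j')(7, y)), -1), N) = Mul(Pow(Add(-51, -9), -1), 81) = Mul(Pow(-60, -1), 81) = Mul(Rational(-1, 60), 81) = Rational(-27, 20)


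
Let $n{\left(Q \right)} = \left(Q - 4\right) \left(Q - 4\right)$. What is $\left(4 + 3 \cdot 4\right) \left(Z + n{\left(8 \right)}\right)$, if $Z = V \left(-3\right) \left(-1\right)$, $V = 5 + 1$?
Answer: $544$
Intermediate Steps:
$V = 6$
$Z = 18$ ($Z = 6 \left(-3\right) \left(-1\right) = \left(-18\right) \left(-1\right) = 18$)
$n{\left(Q \right)} = \left(-4 + Q\right)^{2}$ ($n{\left(Q \right)} = \left(-4 + Q\right) \left(-4 + Q\right) = \left(-4 + Q\right)^{2}$)
$\left(4 + 3 \cdot 4\right) \left(Z + n{\left(8 \right)}\right) = \left(4 + 3 \cdot 4\right) \left(18 + \left(-4 + 8\right)^{2}\right) = \left(4 + 12\right) \left(18 + 4^{2}\right) = 16 \left(18 + 16\right) = 16 \cdot 34 = 544$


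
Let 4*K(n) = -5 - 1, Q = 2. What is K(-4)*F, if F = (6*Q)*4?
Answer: -72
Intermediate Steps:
K(n) = -3/2 (K(n) = (-5 - 1)/4 = (1/4)*(-6) = -3/2)
F = 48 (F = (6*2)*4 = 12*4 = 48)
K(-4)*F = -3/2*48 = -72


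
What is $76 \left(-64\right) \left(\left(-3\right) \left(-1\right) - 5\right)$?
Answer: $9728$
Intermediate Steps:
$76 \left(-64\right) \left(\left(-3\right) \left(-1\right) - 5\right) = - 4864 \left(3 - 5\right) = \left(-4864\right) \left(-2\right) = 9728$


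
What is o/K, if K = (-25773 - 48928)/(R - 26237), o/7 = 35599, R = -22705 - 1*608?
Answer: 12347513150/74701 ≈ 1.6529e+5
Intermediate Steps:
R = -23313 (R = -22705 - 608 = -23313)
o = 249193 (o = 7*35599 = 249193)
K = 74701/49550 (K = (-25773 - 48928)/(-23313 - 26237) = -74701/(-49550) = -74701*(-1/49550) = 74701/49550 ≈ 1.5076)
o/K = 249193/(74701/49550) = 249193*(49550/74701) = 12347513150/74701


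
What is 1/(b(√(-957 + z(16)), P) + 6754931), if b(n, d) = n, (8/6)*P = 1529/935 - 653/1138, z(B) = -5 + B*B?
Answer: 6754931/45629092815467 - I*√706/45629092815467 ≈ 1.4804e-7 - 5.8232e-13*I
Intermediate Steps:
z(B) = -5 + B²
P = 308031/386920 (P = 3*(1529/935 - 653/1138)/4 = 3*(1529*(1/935) - 653*1/1138)/4 = 3*(139/85 - 653/1138)/4 = (¾)*(102677/96730) = 308031/386920 ≈ 0.79611)
1/(b(√(-957 + z(16)), P) + 6754931) = 1/(√(-957 + (-5 + 16²)) + 6754931) = 1/(√(-957 + (-5 + 256)) + 6754931) = 1/(√(-957 + 251) + 6754931) = 1/(√(-706) + 6754931) = 1/(I*√706 + 6754931) = 1/(6754931 + I*√706)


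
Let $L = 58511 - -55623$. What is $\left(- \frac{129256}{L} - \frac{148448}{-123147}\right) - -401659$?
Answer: $\frac{2822711290257191}{7027629849} \approx 4.0166 \cdot 10^{5}$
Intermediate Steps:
$L = 114134$ ($L = 58511 + 55623 = 114134$)
$\left(- \frac{129256}{L} - \frac{148448}{-123147}\right) - -401659 = \left(- \frac{129256}{114134} - \frac{148448}{-123147}\right) - -401659 = \left(\left(-129256\right) \frac{1}{114134} - - \frac{148448}{123147}\right) + 401659 = \left(- \frac{64628}{57067} + \frac{148448}{123147}\right) + 401659 = \frac{512737700}{7027629849} + 401659 = \frac{2822711290257191}{7027629849}$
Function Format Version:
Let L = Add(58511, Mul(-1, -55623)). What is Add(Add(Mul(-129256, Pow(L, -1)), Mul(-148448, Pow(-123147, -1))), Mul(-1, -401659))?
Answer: Rational(2822711290257191, 7027629849) ≈ 4.0166e+5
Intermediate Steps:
L = 114134 (L = Add(58511, 55623) = 114134)
Add(Add(Mul(-129256, Pow(L, -1)), Mul(-148448, Pow(-123147, -1))), Mul(-1, -401659)) = Add(Add(Mul(-129256, Pow(114134, -1)), Mul(-148448, Pow(-123147, -1))), Mul(-1, -401659)) = Add(Add(Mul(-129256, Rational(1, 114134)), Mul(-148448, Rational(-1, 123147))), 401659) = Add(Add(Rational(-64628, 57067), Rational(148448, 123147)), 401659) = Add(Rational(512737700, 7027629849), 401659) = Rational(2822711290257191, 7027629849)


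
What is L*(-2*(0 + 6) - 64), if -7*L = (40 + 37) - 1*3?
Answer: 5624/7 ≈ 803.43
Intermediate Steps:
L = -74/7 (L = -((40 + 37) - 1*3)/7 = -(77 - 3)/7 = -1/7*74 = -74/7 ≈ -10.571)
L*(-2*(0 + 6) - 64) = -74*(-2*(0 + 6) - 64)/7 = -74*(-2*6 - 64)/7 = -74*(-12 - 64)/7 = -74/7*(-76) = 5624/7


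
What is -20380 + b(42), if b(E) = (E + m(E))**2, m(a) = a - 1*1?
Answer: -13491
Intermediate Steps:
m(a) = -1 + a (m(a) = a - 1 = -1 + a)
b(E) = (-1 + 2*E)**2 (b(E) = (E + (-1 + E))**2 = (-1 + 2*E)**2)
-20380 + b(42) = -20380 + (-1 + 2*42)**2 = -20380 + (-1 + 84)**2 = -20380 + 83**2 = -20380 + 6889 = -13491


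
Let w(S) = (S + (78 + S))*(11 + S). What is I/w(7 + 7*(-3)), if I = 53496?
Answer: -8916/25 ≈ -356.64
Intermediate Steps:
w(S) = (11 + S)*(78 + 2*S) (w(S) = (78 + 2*S)*(11 + S) = (11 + S)*(78 + 2*S))
I/w(7 + 7*(-3)) = 53496/(858 + 2*(7 + 7*(-3))**2 + 100*(7 + 7*(-3))) = 53496/(858 + 2*(7 - 21)**2 + 100*(7 - 21)) = 53496/(858 + 2*(-14)**2 + 100*(-14)) = 53496/(858 + 2*196 - 1400) = 53496/(858 + 392 - 1400) = 53496/(-150) = 53496*(-1/150) = -8916/25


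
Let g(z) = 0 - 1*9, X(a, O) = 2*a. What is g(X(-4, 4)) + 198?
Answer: 189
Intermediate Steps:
g(z) = -9 (g(z) = 0 - 9 = -9)
g(X(-4, 4)) + 198 = -9 + 198 = 189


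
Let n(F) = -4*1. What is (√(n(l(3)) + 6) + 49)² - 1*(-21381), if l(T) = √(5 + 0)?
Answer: 23784 + 98*√2 ≈ 23923.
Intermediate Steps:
l(T) = √5
n(F) = -4
(√(n(l(3)) + 6) + 49)² - 1*(-21381) = (√(-4 + 6) + 49)² - 1*(-21381) = (√2 + 49)² + 21381 = (49 + √2)² + 21381 = 21381 + (49 + √2)²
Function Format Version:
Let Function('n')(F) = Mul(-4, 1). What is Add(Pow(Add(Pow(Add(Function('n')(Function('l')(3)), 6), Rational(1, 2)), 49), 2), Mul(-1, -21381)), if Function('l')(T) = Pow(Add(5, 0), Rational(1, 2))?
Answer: Add(23784, Mul(98, Pow(2, Rational(1, 2)))) ≈ 23923.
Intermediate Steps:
Function('l')(T) = Pow(5, Rational(1, 2))
Function('n')(F) = -4
Add(Pow(Add(Pow(Add(Function('n')(Function('l')(3)), 6), Rational(1, 2)), 49), 2), Mul(-1, -21381)) = Add(Pow(Add(Pow(Add(-4, 6), Rational(1, 2)), 49), 2), Mul(-1, -21381)) = Add(Pow(Add(Pow(2, Rational(1, 2)), 49), 2), 21381) = Add(Pow(Add(49, Pow(2, Rational(1, 2))), 2), 21381) = Add(21381, Pow(Add(49, Pow(2, Rational(1, 2))), 2))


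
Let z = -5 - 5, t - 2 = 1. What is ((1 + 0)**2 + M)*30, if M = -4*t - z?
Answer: -30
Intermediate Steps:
t = 3 (t = 2 + 1 = 3)
z = -10
M = -2 (M = -4*3 - 1*(-10) = -12 + 10 = -2)
((1 + 0)**2 + M)*30 = ((1 + 0)**2 - 2)*30 = (1**2 - 2)*30 = (1 - 2)*30 = -1*30 = -30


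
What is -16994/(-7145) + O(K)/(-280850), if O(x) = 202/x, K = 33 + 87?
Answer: 57273034471/24080079000 ≈ 2.3784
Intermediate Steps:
K = 120
-16994/(-7145) + O(K)/(-280850) = -16994/(-7145) + (202/120)/(-280850) = -16994*(-1/7145) + (202*(1/120))*(-1/280850) = 16994/7145 + (101/60)*(-1/280850) = 16994/7145 - 101/16851000 = 57273034471/24080079000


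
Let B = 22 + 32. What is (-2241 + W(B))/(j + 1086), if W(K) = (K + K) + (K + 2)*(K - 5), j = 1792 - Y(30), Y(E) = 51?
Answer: 611/2827 ≈ 0.21613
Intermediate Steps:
B = 54
j = 1741 (j = 1792 - 1*51 = 1792 - 51 = 1741)
W(K) = 2*K + (-5 + K)*(2 + K) (W(K) = 2*K + (2 + K)*(-5 + K) = 2*K + (-5 + K)*(2 + K))
(-2241 + W(B))/(j + 1086) = (-2241 + (-10 + 54**2 - 1*54))/(1741 + 1086) = (-2241 + (-10 + 2916 - 54))/2827 = (-2241 + 2852)*(1/2827) = 611*(1/2827) = 611/2827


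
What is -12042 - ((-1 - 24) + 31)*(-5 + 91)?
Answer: -12558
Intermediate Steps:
-12042 - ((-1 - 24) + 31)*(-5 + 91) = -12042 - (-25 + 31)*86 = -12042 - 6*86 = -12042 - 1*516 = -12042 - 516 = -12558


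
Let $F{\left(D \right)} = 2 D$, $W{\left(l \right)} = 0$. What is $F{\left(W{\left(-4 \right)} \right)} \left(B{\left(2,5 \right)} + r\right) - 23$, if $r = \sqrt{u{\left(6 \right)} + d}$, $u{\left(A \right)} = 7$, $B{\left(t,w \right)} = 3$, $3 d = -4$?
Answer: $-23$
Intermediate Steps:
$d = - \frac{4}{3}$ ($d = \frac{1}{3} \left(-4\right) = - \frac{4}{3} \approx -1.3333$)
$r = \frac{\sqrt{51}}{3}$ ($r = \sqrt{7 - \frac{4}{3}} = \sqrt{\frac{17}{3}} = \frac{\sqrt{51}}{3} \approx 2.3805$)
$F{\left(W{\left(-4 \right)} \right)} \left(B{\left(2,5 \right)} + r\right) - 23 = 2 \cdot 0 \left(3 + \frac{\sqrt{51}}{3}\right) - 23 = 0 \left(3 + \frac{\sqrt{51}}{3}\right) - 23 = 0 - 23 = -23$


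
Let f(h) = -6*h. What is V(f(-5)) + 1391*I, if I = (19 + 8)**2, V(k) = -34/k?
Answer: 15210568/15 ≈ 1.0140e+6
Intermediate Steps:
I = 729 (I = 27**2 = 729)
V(f(-5)) + 1391*I = -34/((-6*(-5))) + 1391*729 = -34/30 + 1014039 = -34*1/30 + 1014039 = -17/15 + 1014039 = 15210568/15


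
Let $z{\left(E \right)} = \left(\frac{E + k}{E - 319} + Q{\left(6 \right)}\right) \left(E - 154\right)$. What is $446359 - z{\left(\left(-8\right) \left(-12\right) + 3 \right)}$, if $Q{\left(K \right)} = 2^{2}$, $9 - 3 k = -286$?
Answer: $\frac{1339589}{3} \approx 4.4653 \cdot 10^{5}$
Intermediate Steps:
$k = \frac{295}{3}$ ($k = 3 - - \frac{286}{3} = 3 + \frac{286}{3} = \frac{295}{3} \approx 98.333$)
$Q{\left(K \right)} = 4$
$z{\left(E \right)} = \left(-154 + E\right) \left(4 + \frac{\frac{295}{3} + E}{-319 + E}\right)$ ($z{\left(E \right)} = \left(\frac{E + \frac{295}{3}}{E - 319} + 4\right) \left(E - 154\right) = \left(\frac{\frac{295}{3} + E}{-319 + E} + 4\right) \left(-154 + E\right) = \left(4 + \frac{\frac{295}{3} + E}{-319 + E}\right) \left(-154 + E\right) = \left(-154 + E\right) \left(4 + \frac{\frac{295}{3} + E}{-319 + E}\right)$)
$446359 - z{\left(\left(-8\right) \left(-12\right) + 3 \right)} = 446359 - \frac{544082 - 5843 \left(\left(-8\right) \left(-12\right) + 3\right) + 15 \left(\left(-8\right) \left(-12\right) + 3\right)^{2}}{3 \left(-319 + \left(\left(-8\right) \left(-12\right) + 3\right)\right)} = 446359 - \frac{544082 - 5843 \left(96 + 3\right) + 15 \left(96 + 3\right)^{2}}{3 \left(-319 + \left(96 + 3\right)\right)} = 446359 - \frac{544082 - 578457 + 15 \cdot 99^{2}}{3 \left(-319 + 99\right)} = 446359 - \frac{544082 - 578457 + 15 \cdot 9801}{3 \left(-220\right)} = 446359 - \frac{1}{3} \left(- \frac{1}{220}\right) \left(544082 - 578457 + 147015\right) = 446359 - \frac{1}{3} \left(- \frac{1}{220}\right) 112640 = 446359 - - \frac{512}{3} = 446359 + \frac{512}{3} = \frac{1339589}{3}$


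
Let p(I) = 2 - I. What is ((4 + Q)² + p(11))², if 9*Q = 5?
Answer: 906304/6561 ≈ 138.14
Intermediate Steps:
Q = 5/9 (Q = (⅑)*5 = 5/9 ≈ 0.55556)
((4 + Q)² + p(11))² = ((4 + 5/9)² + (2 - 1*11))² = ((41/9)² + (2 - 11))² = (1681/81 - 9)² = (952/81)² = 906304/6561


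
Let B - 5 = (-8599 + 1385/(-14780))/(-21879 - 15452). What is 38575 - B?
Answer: 4256190897599/110350436 ≈ 38570.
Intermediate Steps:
B = 577171101/110350436 (B = 5 + (-8599 + 1385/(-14780))/(-21879 - 15452) = 5 + (-8599 + 1385*(-1/14780))/(-37331) = 5 + (-8599 - 277/2956)*(-1/37331) = 5 - 25418921/2956*(-1/37331) = 5 + 25418921/110350436 = 577171101/110350436 ≈ 5.2303)
38575 - B = 38575 - 1*577171101/110350436 = 38575 - 577171101/110350436 = 4256190897599/110350436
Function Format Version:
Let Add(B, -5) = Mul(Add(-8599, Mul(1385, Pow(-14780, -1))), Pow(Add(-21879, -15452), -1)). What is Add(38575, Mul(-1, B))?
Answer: Rational(4256190897599, 110350436) ≈ 38570.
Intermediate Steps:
B = Rational(577171101, 110350436) (B = Add(5, Mul(Add(-8599, Mul(1385, Pow(-14780, -1))), Pow(Add(-21879, -15452), -1))) = Add(5, Mul(Add(-8599, Mul(1385, Rational(-1, 14780))), Pow(-37331, -1))) = Add(5, Mul(Add(-8599, Rational(-277, 2956)), Rational(-1, 37331))) = Add(5, Mul(Rational(-25418921, 2956), Rational(-1, 37331))) = Add(5, Rational(25418921, 110350436)) = Rational(577171101, 110350436) ≈ 5.2303)
Add(38575, Mul(-1, B)) = Add(38575, Mul(-1, Rational(577171101, 110350436))) = Add(38575, Rational(-577171101, 110350436)) = Rational(4256190897599, 110350436)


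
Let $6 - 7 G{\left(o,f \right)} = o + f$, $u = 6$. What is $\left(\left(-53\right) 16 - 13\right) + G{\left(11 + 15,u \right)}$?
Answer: $- \frac{6053}{7} \approx -864.71$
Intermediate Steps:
$G{\left(o,f \right)} = \frac{6}{7} - \frac{f}{7} - \frac{o}{7}$ ($G{\left(o,f \right)} = \frac{6}{7} - \frac{o + f}{7} = \frac{6}{7} - \frac{f + o}{7} = \frac{6}{7} - \left(\frac{f}{7} + \frac{o}{7}\right) = \frac{6}{7} - \frac{f}{7} - \frac{o}{7}$)
$\left(\left(-53\right) 16 - 13\right) + G{\left(11 + 15,u \right)} = \left(\left(-53\right) 16 - 13\right) - \frac{11 + 15}{7} = \left(-848 - 13\right) - \frac{26}{7} = -861 - \frac{26}{7} = - \frac{6053}{7}$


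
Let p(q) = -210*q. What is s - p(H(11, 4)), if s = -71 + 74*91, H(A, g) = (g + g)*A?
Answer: 25143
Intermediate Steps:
H(A, g) = 2*A*g (H(A, g) = (2*g)*A = 2*A*g)
s = 6663 (s = -71 + 6734 = 6663)
s - p(H(11, 4)) = 6663 - (-210)*2*11*4 = 6663 - (-210)*88 = 6663 - 1*(-18480) = 6663 + 18480 = 25143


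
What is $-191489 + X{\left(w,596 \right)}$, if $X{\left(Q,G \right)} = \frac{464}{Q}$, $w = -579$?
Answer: $- \frac{110872595}{579} \approx -1.9149 \cdot 10^{5}$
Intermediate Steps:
$-191489 + X{\left(w,596 \right)} = -191489 + \frac{464}{-579} = -191489 + 464 \left(- \frac{1}{579}\right) = -191489 - \frac{464}{579} = - \frac{110872595}{579}$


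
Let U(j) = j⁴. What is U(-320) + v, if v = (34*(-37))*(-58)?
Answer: 10485832964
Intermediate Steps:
v = 72964 (v = -1258*(-58) = 72964)
U(-320) + v = (-320)⁴ + 72964 = 10485760000 + 72964 = 10485832964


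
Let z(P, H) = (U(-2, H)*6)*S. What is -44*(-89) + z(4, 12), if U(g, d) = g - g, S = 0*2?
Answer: 3916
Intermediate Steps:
S = 0
U(g, d) = 0
z(P, H) = 0 (z(P, H) = (0*6)*0 = 0*0 = 0)
-44*(-89) + z(4, 12) = -44*(-89) + 0 = 3916 + 0 = 3916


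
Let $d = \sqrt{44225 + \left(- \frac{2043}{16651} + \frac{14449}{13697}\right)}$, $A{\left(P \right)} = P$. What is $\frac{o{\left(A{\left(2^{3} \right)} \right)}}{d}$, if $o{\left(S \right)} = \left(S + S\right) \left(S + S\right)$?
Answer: $\frac{256 \sqrt{2300427491351084126041}}{10086552943403} \approx 1.2173$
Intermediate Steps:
$o{\left(S \right)} = 4 S^{2}$ ($o{\left(S \right)} = 2 S 2 S = 4 S^{2}$)
$d = \frac{\sqrt{2300427491351084126041}}{228068747}$ ($d = \sqrt{44225 + \left(\left(-2043\right) \frac{1}{16651} + 14449 \cdot \frac{1}{13697}\right)} = \sqrt{44225 + \left(- \frac{2043}{16651} + \frac{14449}{13697}\right)} = \sqrt{44225 + \frac{212607328}{228068747}} = \sqrt{\frac{10086552943403}{228068747}} = \frac{\sqrt{2300427491351084126041}}{228068747} \approx 210.3$)
$\frac{o{\left(A{\left(2^{3} \right)} \right)}}{d} = \frac{4 \left(2^{3}\right)^{2}}{\frac{1}{228068747} \sqrt{2300427491351084126041}} = 4 \cdot 8^{2} \frac{\sqrt{2300427491351084126041}}{10086552943403} = 4 \cdot 64 \frac{\sqrt{2300427491351084126041}}{10086552943403} = 256 \frac{\sqrt{2300427491351084126041}}{10086552943403} = \frac{256 \sqrt{2300427491351084126041}}{10086552943403}$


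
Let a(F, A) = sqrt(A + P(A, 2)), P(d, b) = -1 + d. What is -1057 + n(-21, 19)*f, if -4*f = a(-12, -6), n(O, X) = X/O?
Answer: -1057 + 19*I*sqrt(13)/84 ≈ -1057.0 + 0.81554*I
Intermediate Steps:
a(F, A) = sqrt(-1 + 2*A) (a(F, A) = sqrt(A + (-1 + A)) = sqrt(-1 + 2*A))
f = -I*sqrt(13)/4 (f = -sqrt(-1 + 2*(-6))/4 = -sqrt(-1 - 12)/4 = -I*sqrt(13)/4 ≈ -0.90139*I)
-1057 + n(-21, 19)*f = -1057 + (19/(-21))*(-I*sqrt(13)/4) = -1057 + (19*(-1/21))*(-I*sqrt(13)/4) = -1057 - (-19)*I*sqrt(13)/84 = -1057 + 19*I*sqrt(13)/84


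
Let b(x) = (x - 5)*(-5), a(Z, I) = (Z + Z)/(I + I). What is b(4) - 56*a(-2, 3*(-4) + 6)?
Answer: -41/3 ≈ -13.667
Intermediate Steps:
a(Z, I) = Z/I (a(Z, I) = (2*Z)/((2*I)) = (2*Z)*(1/(2*I)) = Z/I)
b(x) = 25 - 5*x (b(x) = (-5 + x)*(-5) = 25 - 5*x)
b(4) - 56*a(-2, 3*(-4) + 6) = (25 - 5*4) - (-112)/(3*(-4) + 6) = (25 - 20) - (-112)/(-12 + 6) = 5 - (-112)/(-6) = 5 - (-112)*(-1)/6 = 5 - 56*⅓ = 5 - 56/3 = -41/3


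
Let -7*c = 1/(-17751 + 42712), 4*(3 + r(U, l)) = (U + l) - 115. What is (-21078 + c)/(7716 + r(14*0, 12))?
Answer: -14731582828/5372680523 ≈ -2.7419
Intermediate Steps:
r(U, l) = -127/4 + U/4 + l/4 (r(U, l) = -3 + ((U + l) - 115)/4 = -3 + (-115 + U + l)/4 = -3 + (-115/4 + U/4 + l/4) = -127/4 + U/4 + l/4)
c = -1/174727 (c = -1/(7*(-17751 + 42712)) = -⅐/24961 = -⅐*1/24961 = -1/174727 ≈ -5.7232e-6)
(-21078 + c)/(7716 + r(14*0, 12)) = (-21078 - 1/174727)/(7716 + (-127/4 + (14*0)/4 + (¼)*12)) = -3682895707/(174727*(7716 + (-127/4 + (¼)*0 + 3))) = -3682895707/(174727*(7716 + (-127/4 + 0 + 3))) = -3682895707/(174727*(7716 - 115/4)) = -3682895707/(174727*30749/4) = -3682895707/174727*4/30749 = -14731582828/5372680523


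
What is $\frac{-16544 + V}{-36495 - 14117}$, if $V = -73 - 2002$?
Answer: $\frac{18619}{50612} \approx 0.36788$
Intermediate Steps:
$V = -2075$ ($V = -73 - 2002 = -2075$)
$\frac{-16544 + V}{-36495 - 14117} = \frac{-16544 - 2075}{-36495 - 14117} = - \frac{18619}{-50612} = \left(-18619\right) \left(- \frac{1}{50612}\right) = \frac{18619}{50612}$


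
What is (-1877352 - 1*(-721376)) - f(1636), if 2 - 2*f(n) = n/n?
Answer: -2311953/2 ≈ -1.1560e+6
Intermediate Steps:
f(n) = ½ (f(n) = 1 - n/(2*n) = 1 - ½*1 = 1 - ½ = ½)
(-1877352 - 1*(-721376)) - f(1636) = (-1877352 - 1*(-721376)) - 1*½ = (-1877352 + 721376) - ½ = -1155976 - ½ = -2311953/2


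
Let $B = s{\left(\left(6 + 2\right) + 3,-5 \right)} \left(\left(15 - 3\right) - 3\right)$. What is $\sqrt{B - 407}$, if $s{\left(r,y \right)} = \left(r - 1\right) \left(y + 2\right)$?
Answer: $i \sqrt{677} \approx 26.019 i$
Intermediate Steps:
$s{\left(r,y \right)} = \left(-1 + r\right) \left(2 + y\right)$
$B = -270$ ($B = \left(-2 - -5 + 2 \left(\left(6 + 2\right) + 3\right) + \left(\left(6 + 2\right) + 3\right) \left(-5\right)\right) \left(\left(15 - 3\right) - 3\right) = \left(-2 + 5 + 2 \left(8 + 3\right) + \left(8 + 3\right) \left(-5\right)\right) \left(12 - 3\right) = \left(-2 + 5 + 2 \cdot 11 + 11 \left(-5\right)\right) 9 = \left(-2 + 5 + 22 - 55\right) 9 = \left(-30\right) 9 = -270$)
$\sqrt{B - 407} = \sqrt{-270 - 407} = \sqrt{-677} = i \sqrt{677}$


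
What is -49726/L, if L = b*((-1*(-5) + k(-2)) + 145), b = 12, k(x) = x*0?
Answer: -24863/900 ≈ -27.626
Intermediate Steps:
k(x) = 0
L = 1800 (L = 12*((-1*(-5) + 0) + 145) = 12*((5 + 0) + 145) = 12*(5 + 145) = 12*150 = 1800)
-49726/L = -49726/1800 = -49726*1/1800 = -24863/900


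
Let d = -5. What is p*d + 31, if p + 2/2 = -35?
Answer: 211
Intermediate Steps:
p = -36 (p = -1 - 35 = -36)
p*d + 31 = -36*(-5) + 31 = 180 + 31 = 211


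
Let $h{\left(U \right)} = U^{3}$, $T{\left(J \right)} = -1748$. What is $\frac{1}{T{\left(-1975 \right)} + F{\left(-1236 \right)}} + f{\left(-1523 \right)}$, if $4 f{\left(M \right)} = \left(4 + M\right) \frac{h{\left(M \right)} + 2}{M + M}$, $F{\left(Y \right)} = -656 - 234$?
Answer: $- \frac{7077865070536157}{16070696} \approx -4.4042 \cdot 10^{8}$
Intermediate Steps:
$F{\left(Y \right)} = -890$ ($F{\left(Y \right)} = -656 - 234 = -890$)
$f{\left(M \right)} = \frac{\left(2 + M^{3}\right) \left(4 + M\right)}{8 M}$ ($f{\left(M \right)} = \frac{\left(4 + M\right) \frac{M^{3} + 2}{M + M}}{4} = \frac{\left(4 + M\right) \frac{2 + M^{3}}{2 M}}{4} = \frac{\frac{1}{2} \frac{1}{M} \left(2 + M^{3}\right) \left(4 + M\right)}{4} = \frac{\left(2 + M^{3}\right) \left(4 + M\right)}{8 M}$)
$\frac{1}{T{\left(-1975 \right)} + F{\left(-1236 \right)}} + f{\left(-1523 \right)} = \frac{1}{-1748 - 890} + \frac{8 + 4 \left(-1523\right)^{3} - 1523 \left(2 + \left(-1523\right)^{3}\right)}{8 \left(-1523\right)} = \frac{1}{-2638} + \frac{1}{8} \left(- \frac{1}{1523}\right) \left(8 + 4 \left(-3532642667\right) - 1523 \left(2 - 3532642667\right)\right) = - \frac{1}{2638} + \frac{1}{8} \left(- \frac{1}{1523}\right) \left(8 - 14130570668 - -5380214778795\right) = - \frac{1}{2638} + \frac{1}{8} \left(- \frac{1}{1523}\right) \left(8 - 14130570668 + 5380214778795\right) = - \frac{1}{2638} + \frac{1}{8} \left(- \frac{1}{1523}\right) 5366084208135 = - \frac{1}{2638} - \frac{5366084208135}{12184} = - \frac{7077865070536157}{16070696}$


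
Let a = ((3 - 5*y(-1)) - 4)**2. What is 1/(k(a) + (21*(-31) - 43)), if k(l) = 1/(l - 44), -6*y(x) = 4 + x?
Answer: -167/115902 ≈ -0.0014409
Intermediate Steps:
y(x) = -2/3 - x/6 (y(x) = -(4 + x)/6 = -2/3 - x/6)
a = 9/4 (a = ((3 - 5*(-2/3 - 1/6*(-1))) - 4)**2 = ((3 - 5*(-2/3 + 1/6)) - 4)**2 = ((3 - 5*(-1/2)) - 4)**2 = ((3 + 5/2) - 4)**2 = (11/2 - 4)**2 = (3/2)**2 = 9/4 ≈ 2.2500)
k(l) = 1/(-44 + l)
1/(k(a) + (21*(-31) - 43)) = 1/(1/(-44 + 9/4) + (21*(-31) - 43)) = 1/(1/(-167/4) + (-651 - 43)) = 1/(-4/167 - 694) = 1/(-115902/167) = -167/115902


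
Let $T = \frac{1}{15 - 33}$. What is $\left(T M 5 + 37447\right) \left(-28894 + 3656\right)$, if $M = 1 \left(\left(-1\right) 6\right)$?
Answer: $- \frac{2835388348}{3} \approx -9.4513 \cdot 10^{8}$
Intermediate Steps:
$T = - \frac{1}{18}$ ($T = \frac{1}{-18} = - \frac{1}{18} \approx -0.055556$)
$M = -6$ ($M = 1 \left(-6\right) = -6$)
$\left(T M 5 + 37447\right) \left(-28894 + 3656\right) = \left(\left(- \frac{1}{18}\right) \left(-6\right) 5 + 37447\right) \left(-28894 + 3656\right) = \left(\frac{1}{3} \cdot 5 + 37447\right) \left(-25238\right) = \left(\frac{5}{3} + 37447\right) \left(-25238\right) = \frac{112346}{3} \left(-25238\right) = - \frac{2835388348}{3}$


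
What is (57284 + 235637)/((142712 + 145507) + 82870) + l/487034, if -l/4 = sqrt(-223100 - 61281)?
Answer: 292921/371089 - 2*I*sqrt(284381)/243517 ≈ 0.78936 - 0.0043798*I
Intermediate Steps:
l = -4*I*sqrt(284381) (l = -4*sqrt(-223100 - 61281) = -4*I*sqrt(284381) ≈ -2133.1*I)
(57284 + 235637)/((142712 + 145507) + 82870) + l/487034 = (57284 + 235637)/((142712 + 145507) + 82870) - 4*I*sqrt(284381)/487034 = 292921/(288219 + 82870) - 4*I*sqrt(284381)*(1/487034) = 292921/371089 - 2*I*sqrt(284381)/243517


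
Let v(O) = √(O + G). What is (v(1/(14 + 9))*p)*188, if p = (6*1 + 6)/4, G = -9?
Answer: 564*I*√4738/23 ≈ 1687.9*I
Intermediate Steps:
p = 3 (p = (6 + 6)*(¼) = 12*(¼) = 3)
v(O) = √(-9 + O) (v(O) = √(O - 9) = √(-9 + O))
(v(1/(14 + 9))*p)*188 = (√(-9 + 1/(14 + 9))*3)*188 = (√(-9 + 1/23)*3)*188 = (√(-206/23)*3)*188 = ((I*√4738/23)*3)*188 = (3*I*√4738/23)*188 = 564*I*√4738/23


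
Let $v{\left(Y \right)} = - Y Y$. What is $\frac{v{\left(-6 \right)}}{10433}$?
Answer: $- \frac{36}{10433} \approx -0.0034506$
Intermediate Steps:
$v{\left(Y \right)} = - Y^{2}$
$\frac{v{\left(-6 \right)}}{10433} = \frac{\left(-1\right) \left(-6\right)^{2}}{10433} = \left(-1\right) 36 \cdot \frac{1}{10433} = \left(-36\right) \frac{1}{10433} = - \frac{36}{10433}$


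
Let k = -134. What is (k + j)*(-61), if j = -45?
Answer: 10919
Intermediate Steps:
(k + j)*(-61) = (-134 - 45)*(-61) = -179*(-61) = 10919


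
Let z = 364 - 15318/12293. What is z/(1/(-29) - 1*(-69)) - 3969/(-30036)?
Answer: 165910748279/30769379000 ≈ 5.3921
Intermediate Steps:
z = 4459334/12293 (z = 364 - 15318*1/12293 = 364 - 15318/12293 = 4459334/12293 ≈ 362.75)
z/(1/(-29) - 1*(-69)) - 3969/(-30036) = 4459334/(12293*(1/(-29) - 1*(-69))) - 3969/(-30036) = 4459334/(12293*(-1/29 + 69)) - 3969*(-1/30036) = 4459334/(12293*(2000/29)) + 1323/10012 = (4459334/12293)*(29/2000) + 1323/10012 = 64660343/12293000 + 1323/10012 = 165910748279/30769379000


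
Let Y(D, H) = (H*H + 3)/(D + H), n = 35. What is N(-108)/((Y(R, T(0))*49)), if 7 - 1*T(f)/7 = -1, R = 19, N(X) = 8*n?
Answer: 3000/21973 ≈ 0.13653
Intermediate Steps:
N(X) = 280 (N(X) = 8*35 = 280)
T(f) = 56 (T(f) = 49 - 7*(-1) = 49 + 7 = 56)
Y(D, H) = (3 + H**2)/(D + H) (Y(D, H) = (H**2 + 3)/(D + H) = (3 + H**2)/(D + H))
N(-108)/((Y(R, T(0))*49)) = 280/((((3 + 56**2)/(19 + 56))*49)) = 280/((((3 + 3136)/75)*49)) = 280/((((1/75)*3139)*49)) = 280/(((3139/75)*49)) = 280/(153811/75) = 280*(75/153811) = 3000/21973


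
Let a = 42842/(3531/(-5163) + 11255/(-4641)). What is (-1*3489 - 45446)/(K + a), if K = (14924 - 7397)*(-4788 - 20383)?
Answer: 607584593860/2352562293738033 ≈ 0.00025827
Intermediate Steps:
K = -189462117 (K = 7527*(-25171) = -189462117)
a = -171092975781/12416156 (a = 42842/(3531*(-1/5163) + 11255*(-1/4641)) = 42842/(-1177/1721 - 11255/4641) = 42842/(-24832312/7987161) = 42842*(-7987161/24832312) = -171092975781/12416156 ≈ -13780.)
(-1*3489 - 45446)/(K + a) = (-1*3489 - 45446)/(-189462117 - 171092975781/12416156) = (-3489 - 45446)/(-2352562293738033/12416156) = -48935*(-12416156/2352562293738033) = 607584593860/2352562293738033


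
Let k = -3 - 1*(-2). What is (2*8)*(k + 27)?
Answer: 416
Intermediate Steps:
k = -1 (k = -3 + 2 = -1)
(2*8)*(k + 27) = (2*8)*(-1 + 27) = 16*26 = 416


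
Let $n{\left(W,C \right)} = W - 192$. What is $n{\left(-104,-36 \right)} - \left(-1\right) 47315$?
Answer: $47019$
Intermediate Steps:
$n{\left(W,C \right)} = -192 + W$
$n{\left(-104,-36 \right)} - \left(-1\right) 47315 = \left(-192 - 104\right) - \left(-1\right) 47315 = -296 - -47315 = -296 + 47315 = 47019$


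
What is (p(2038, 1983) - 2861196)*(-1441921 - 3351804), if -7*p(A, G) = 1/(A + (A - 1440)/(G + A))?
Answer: 786844129681183085425/57367772 ≈ 1.3716e+13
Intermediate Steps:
p(A, G) = -1/(7*(A + (-1440 + A)/(A + G))) (p(A, G) = -1/(7*(A + (A - 1440)/(G + A))) = -1/(7*(A + (-1440 + A)/(A + G))))
(p(2038, 1983) - 2861196)*(-1441921 - 3351804) = ((-1/7*2038 - 1/7*1983)/(-1440 + 2038 + 2038**2 + 2038*1983) - 2861196)*(-1441921 - 3351804) = ((-2038/7 - 1983/7)/(-1440 + 2038 + 4153444 + 4041354) - 2861196)*(-4793725) = (-4021/7/8195396 - 2861196)*(-4793725) = ((1/8195396)*(-4021/7) - 2861196)*(-4793725) = (-4021/57367772 - 2861196)*(-4793725) = -164140439779333/57367772*(-4793725) = 786844129681183085425/57367772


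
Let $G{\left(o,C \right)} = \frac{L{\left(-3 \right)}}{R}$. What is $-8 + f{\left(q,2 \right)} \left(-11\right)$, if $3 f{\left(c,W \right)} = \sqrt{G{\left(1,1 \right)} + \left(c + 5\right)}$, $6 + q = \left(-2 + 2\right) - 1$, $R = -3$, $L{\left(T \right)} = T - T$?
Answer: $-8 - \frac{11 i \sqrt{2}}{3} \approx -8.0 - 5.1854 i$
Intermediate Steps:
$L{\left(T \right)} = 0$
$q = -7$ ($q = -6 + \left(\left(-2 + 2\right) - 1\right) = -6 + \left(0 - 1\right) = -6 - 1 = -7$)
$G{\left(o,C \right)} = 0$ ($G{\left(o,C \right)} = \frac{0}{-3} = 0 \left(- \frac{1}{3}\right) = 0$)
$f{\left(c,W \right)} = \frac{\sqrt{5 + c}}{3}$ ($f{\left(c,W \right)} = \frac{\sqrt{0 + \left(c + 5\right)}}{3} = \frac{\sqrt{0 + \left(5 + c\right)}}{3} = \frac{\sqrt{5 + c}}{3}$)
$-8 + f{\left(q,2 \right)} \left(-11\right) = -8 + \frac{\sqrt{5 - 7}}{3} \left(-11\right) = -8 + \frac{\sqrt{-2}}{3} \left(-11\right) = -8 + \frac{i \sqrt{2}}{3} \left(-11\right) = -8 - \frac{11 i \sqrt{2}}{3}$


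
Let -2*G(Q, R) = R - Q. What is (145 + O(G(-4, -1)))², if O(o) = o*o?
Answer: 346921/16 ≈ 21683.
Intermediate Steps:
G(Q, R) = Q/2 - R/2 (G(Q, R) = -(R - Q)/2 = Q/2 - R/2)
O(o) = o²
(145 + O(G(-4, -1)))² = (145 + ((½)*(-4) - ½*(-1))²)² = (145 + (-2 + ½)²)² = (145 + (-3/2)²)² = (145 + 9/4)² = (589/4)² = 346921/16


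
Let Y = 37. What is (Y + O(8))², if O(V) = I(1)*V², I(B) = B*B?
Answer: 10201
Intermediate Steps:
I(B) = B²
O(V) = V² (O(V) = 1²*V² = 1*V² = V²)
(Y + O(8))² = (37 + 8²)² = (37 + 64)² = 101² = 10201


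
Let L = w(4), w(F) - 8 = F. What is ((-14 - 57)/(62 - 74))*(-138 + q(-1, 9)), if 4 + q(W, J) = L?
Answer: -4615/6 ≈ -769.17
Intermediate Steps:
w(F) = 8 + F
L = 12 (L = 8 + 4 = 12)
q(W, J) = 8 (q(W, J) = -4 + 12 = 8)
((-14 - 57)/(62 - 74))*(-138 + q(-1, 9)) = ((-14 - 57)/(62 - 74))*(-138 + 8) = -71/(-12)*(-130) = -71*(-1/12)*(-130) = (71/12)*(-130) = -4615/6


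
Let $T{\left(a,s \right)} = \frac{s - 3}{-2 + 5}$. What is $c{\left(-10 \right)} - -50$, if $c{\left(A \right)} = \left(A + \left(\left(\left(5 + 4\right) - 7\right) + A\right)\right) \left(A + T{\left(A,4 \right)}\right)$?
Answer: $224$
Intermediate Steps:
$T{\left(a,s \right)} = -1 + \frac{s}{3}$ ($T{\left(a,s \right)} = \frac{-3 + s}{3} = \left(-3 + s\right) \frac{1}{3} = -1 + \frac{s}{3}$)
$c{\left(A \right)} = \left(2 + 2 A\right) \left(\frac{1}{3} + A\right)$ ($c{\left(A \right)} = \left(A + \left(\left(\left(5 + 4\right) - 7\right) + A\right)\right) \left(A + \left(-1 + \frac{1}{3} \cdot 4\right)\right) = \left(A + \left(\left(9 - 7\right) + A\right)\right) \left(A + \left(-1 + \frac{4}{3}\right)\right) = \left(A + \left(2 + A\right)\right) \left(A + \frac{1}{3}\right) = \left(2 + 2 A\right) \left(\frac{1}{3} + A\right)$)
$c{\left(-10 \right)} - -50 = \left(\frac{2}{3} + 2 \left(-10\right)^{2} + \frac{8}{3} \left(-10\right)\right) - -50 = \left(\frac{2}{3} + 2 \cdot 100 - \frac{80}{3}\right) + 50 = \left(\frac{2}{3} + 200 - \frac{80}{3}\right) + 50 = 174 + 50 = 224$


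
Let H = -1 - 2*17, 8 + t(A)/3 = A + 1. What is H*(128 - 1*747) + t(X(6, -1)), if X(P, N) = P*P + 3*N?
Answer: 21743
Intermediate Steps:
X(P, N) = P**2 + 3*N
t(A) = -21 + 3*A (t(A) = -24 + 3*(A + 1) = -24 + 3*(1 + A) = -24 + (3 + 3*A) = -21 + 3*A)
H = -35 (H = -1 - 34 = -35)
H*(128 - 1*747) + t(X(6, -1)) = -35*(128 - 1*747) + (-21 + 3*(6**2 + 3*(-1))) = -35*(128 - 747) + (-21 + 3*(36 - 3)) = -35*(-619) + (-21 + 3*33) = 21665 + (-21 + 99) = 21665 + 78 = 21743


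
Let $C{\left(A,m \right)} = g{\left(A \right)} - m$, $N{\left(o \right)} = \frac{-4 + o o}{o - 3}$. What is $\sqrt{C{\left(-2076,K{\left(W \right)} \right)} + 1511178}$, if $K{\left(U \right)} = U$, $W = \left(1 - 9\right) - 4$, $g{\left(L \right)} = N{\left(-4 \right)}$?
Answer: $\frac{\sqrt{74048226}}{7} \approx 1229.3$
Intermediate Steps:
$N{\left(o \right)} = \frac{-4 + o^{2}}{-3 + o}$
$g{\left(L \right)} = - \frac{12}{7}$ ($g{\left(L \right)} = \frac{-4 + \left(-4\right)^{2}}{-3 - 4} = \frac{-4 + 16}{-7} = \left(- \frac{1}{7}\right) 12 = - \frac{12}{7}$)
$W = -12$ ($W = -8 - 4 = -12$)
$C{\left(A,m \right)} = - \frac{12}{7} - m$
$\sqrt{C{\left(-2076,K{\left(W \right)} \right)} + 1511178} = \sqrt{\left(- \frac{12}{7} - -12\right) + 1511178} = \sqrt{\left(- \frac{12}{7} + 12\right) + 1511178} = \sqrt{\frac{72}{7} + 1511178} = \sqrt{\frac{10578318}{7}} = \frac{\sqrt{74048226}}{7}$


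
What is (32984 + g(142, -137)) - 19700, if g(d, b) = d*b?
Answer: -6170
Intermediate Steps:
g(d, b) = b*d
(32984 + g(142, -137)) - 19700 = (32984 - 137*142) - 19700 = (32984 - 19454) - 19700 = 13530 - 19700 = -6170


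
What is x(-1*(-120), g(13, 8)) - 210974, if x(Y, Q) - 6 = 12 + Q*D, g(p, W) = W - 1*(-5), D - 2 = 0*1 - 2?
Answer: -210956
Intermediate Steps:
D = 0 (D = 2 + (0*1 - 2) = 2 + (0 - 2) = 2 - 2 = 0)
g(p, W) = 5 + W (g(p, W) = W + 5 = 5 + W)
x(Y, Q) = 18 (x(Y, Q) = 6 + (12 + Q*0) = 6 + (12 + 0) = 6 + 12 = 18)
x(-1*(-120), g(13, 8)) - 210974 = 18 - 210974 = -210956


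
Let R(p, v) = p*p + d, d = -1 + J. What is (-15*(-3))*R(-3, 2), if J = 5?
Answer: 585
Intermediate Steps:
d = 4 (d = -1 + 5 = 4)
R(p, v) = 4 + p**2 (R(p, v) = p*p + 4 = p**2 + 4 = 4 + p**2)
(-15*(-3))*R(-3, 2) = (-15*(-3))*(4 + (-3)**2) = 45*(4 + 9) = 45*13 = 585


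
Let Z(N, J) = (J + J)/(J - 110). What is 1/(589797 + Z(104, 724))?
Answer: 307/181068403 ≈ 1.6955e-6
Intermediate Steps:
Z(N, J) = 2*J/(-110 + J) (Z(N, J) = (2*J)/(-110 + J) = 2*J/(-110 + J))
1/(589797 + Z(104, 724)) = 1/(589797 + 2*724/(-110 + 724)) = 1/(589797 + 2*724/614) = 1/(589797 + 2*724*(1/614)) = 1/(589797 + 724/307) = 1/(181068403/307) = 307/181068403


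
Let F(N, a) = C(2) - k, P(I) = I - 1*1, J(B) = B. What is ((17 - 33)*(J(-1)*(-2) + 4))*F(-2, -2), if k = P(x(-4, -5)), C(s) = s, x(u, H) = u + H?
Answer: -1152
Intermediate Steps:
x(u, H) = H + u
P(I) = -1 + I (P(I) = I - 1 = -1 + I)
k = -10 (k = -1 + (-5 - 4) = -1 - 9 = -10)
F(N, a) = 12 (F(N, a) = 2 - 1*(-10) = 2 + 10 = 12)
((17 - 33)*(J(-1)*(-2) + 4))*F(-2, -2) = ((17 - 33)*(-1*(-2) + 4))*12 = -16*(2 + 4)*12 = -16*6*12 = -96*12 = -1152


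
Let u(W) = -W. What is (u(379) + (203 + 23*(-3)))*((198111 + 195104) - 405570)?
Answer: 3026975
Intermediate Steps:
(u(379) + (203 + 23*(-3)))*((198111 + 195104) - 405570) = (-1*379 + (203 + 23*(-3)))*((198111 + 195104) - 405570) = (-379 + (203 - 69))*(393215 - 405570) = (-379 + 134)*(-12355) = -245*(-12355) = 3026975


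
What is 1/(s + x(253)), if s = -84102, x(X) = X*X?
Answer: -1/20093 ≈ -4.9769e-5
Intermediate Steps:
x(X) = X**2
1/(s + x(253)) = 1/(-84102 + 253**2) = 1/(-84102 + 64009) = 1/(-20093) = -1/20093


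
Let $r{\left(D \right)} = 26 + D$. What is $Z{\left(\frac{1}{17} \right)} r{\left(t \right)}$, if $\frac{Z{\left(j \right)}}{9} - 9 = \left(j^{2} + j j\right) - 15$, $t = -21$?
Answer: $- \frac{77940}{289} \approx -269.69$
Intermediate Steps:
$Z{\left(j \right)} = -54 + 18 j^{2}$ ($Z{\left(j \right)} = 81 + 9 \left(\left(j^{2} + j j\right) - 15\right) = 81 + 9 \left(\left(j^{2} + j^{2}\right) - 15\right) = 81 + 9 \left(2 j^{2} - 15\right) = 81 + 9 \left(-15 + 2 j^{2}\right) = 81 + \left(-135 + 18 j^{2}\right) = -54 + 18 j^{2}$)
$Z{\left(\frac{1}{17} \right)} r{\left(t \right)} = \left(-54 + 18 \left(\frac{1}{17}\right)^{2}\right) \left(26 - 21\right) = \left(-54 + \frac{18}{289}\right) 5 = \left(- \frac{15588}{289}\right) 5 = - \frac{77940}{289}$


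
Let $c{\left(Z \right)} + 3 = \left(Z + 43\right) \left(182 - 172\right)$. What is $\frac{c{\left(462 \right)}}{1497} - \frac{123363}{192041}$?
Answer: $\frac{784556516}{287485377} \approx 2.729$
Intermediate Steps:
$c{\left(Z \right)} = 427 + 10 Z$ ($c{\left(Z \right)} = -3 + \left(Z + 43\right) \left(182 - 172\right) = -3 + \left(43 + Z\right) 10 = -3 + \left(430 + 10 Z\right) = 427 + 10 Z$)
$\frac{c{\left(462 \right)}}{1497} - \frac{123363}{192041} = \frac{427 + 10 \cdot 462}{1497} - \frac{123363}{192041} = \left(427 + 4620\right) \frac{1}{1497} - \frac{123363}{192041} = 5047 \cdot \frac{1}{1497} - \frac{123363}{192041} = \frac{5047}{1497} - \frac{123363}{192041} = \frac{784556516}{287485377}$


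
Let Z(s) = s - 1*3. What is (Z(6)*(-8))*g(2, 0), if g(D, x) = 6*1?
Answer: -144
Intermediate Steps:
Z(s) = -3 + s (Z(s) = s - 3 = -3 + s)
g(D, x) = 6
(Z(6)*(-8))*g(2, 0) = ((-3 + 6)*(-8))*6 = (3*(-8))*6 = -24*6 = -144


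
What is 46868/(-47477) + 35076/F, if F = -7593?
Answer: -673723992/120164287 ≈ -5.6067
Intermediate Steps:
46868/(-47477) + 35076/F = 46868/(-47477) + 35076/(-7593) = 46868*(-1/47477) + 35076*(-1/7593) = -46868/47477 - 11692/2531 = -673723992/120164287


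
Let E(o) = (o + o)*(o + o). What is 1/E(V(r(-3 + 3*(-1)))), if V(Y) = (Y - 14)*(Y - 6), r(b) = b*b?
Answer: 1/1742400 ≈ 5.7392e-7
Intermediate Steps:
r(b) = b**2
V(Y) = (-14 + Y)*(-6 + Y)
E(o) = 4*o**2 (E(o) = (2*o)*(2*o) = 4*o**2)
1/E(V(r(-3 + 3*(-1)))) = 1/(4*(84 + ((-3 + 3*(-1))**2)**2 - 20*(-3 + 3*(-1))**2)**2) = 1/(4*(84 + ((-3 - 3)**2)**2 - 20*(-3 - 3)**2)**2) = 1/(4*(84 + ((-6)**2)**2 - 20*(-6)**2)**2) = 1/(4*(84 + 36**2 - 20*36)**2) = 1/(4*(84 + 1296 - 720)**2) = 1/(4*660**2) = 1/(4*435600) = 1/1742400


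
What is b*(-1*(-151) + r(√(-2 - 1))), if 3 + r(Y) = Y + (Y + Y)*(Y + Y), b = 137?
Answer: 18632 + 137*I*√3 ≈ 18632.0 + 237.29*I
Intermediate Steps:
r(Y) = -3 + Y + 4*Y² (r(Y) = -3 + (Y + (Y + Y)*(Y + Y)) = -3 + (Y + (2*Y)*(2*Y)) = -3 + (Y + 4*Y²) = -3 + Y + 4*Y²)
b*(-1*(-151) + r(√(-2 - 1))) = 137*(-1*(-151) + (-3 + √(-2 - 1) + 4*(√(-2 - 1))²)) = 137*(151 + (-3 + √(-3) + 4*(√(-3))²)) = 137*(151 + (-3 + I*√3 + 4*(I*√3)²)) = 137*(151 + (-3 + I*√3 + 4*(-3))) = 137*(151 + (-3 + I*√3 - 12)) = 137*(151 + (-15 + I*√3)) = 137*(136 + I*√3) = 18632 + 137*I*√3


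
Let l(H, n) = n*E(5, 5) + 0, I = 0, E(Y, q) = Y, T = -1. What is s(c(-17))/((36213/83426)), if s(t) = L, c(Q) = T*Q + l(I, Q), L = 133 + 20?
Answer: 4254726/12071 ≈ 352.48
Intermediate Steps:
L = 153
l(H, n) = 5*n (l(H, n) = n*5 + 0 = 5*n + 0 = 5*n)
c(Q) = 4*Q (c(Q) = -Q + 5*Q = 4*Q)
s(t) = 153
s(c(-17))/((36213/83426)) = 153/((36213/83426)) = 153/((36213*(1/83426))) = 153/(36213/83426) = 153*(83426/36213) = 4254726/12071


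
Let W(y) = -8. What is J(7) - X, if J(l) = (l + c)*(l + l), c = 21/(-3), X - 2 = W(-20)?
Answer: 6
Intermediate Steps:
X = -6 (X = 2 - 8 = -6)
c = -7 (c = 21*(-⅓) = -7)
J(l) = 2*l*(-7 + l) (J(l) = (l - 7)*(l + l) = (-7 + l)*(2*l) = 2*l*(-7 + l))
J(7) - X = 2*7*(-7 + 7) - 1*(-6) = 2*7*0 + 6 = 0 + 6 = 6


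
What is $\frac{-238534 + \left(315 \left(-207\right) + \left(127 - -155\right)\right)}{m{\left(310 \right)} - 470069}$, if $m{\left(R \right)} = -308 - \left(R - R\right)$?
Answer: $\frac{303457}{470377} \approx 0.64514$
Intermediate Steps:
$m{\left(R \right)} = -308$ ($m{\left(R \right)} = -308 - 0 = -308 + 0 = -308$)
$\frac{-238534 + \left(315 \left(-207\right) + \left(127 - -155\right)\right)}{m{\left(310 \right)} - 470069} = \frac{-238534 + \left(315 \left(-207\right) + \left(127 - -155\right)\right)}{-308 - 470069} = \frac{-238534 + \left(-65205 + \left(127 + 155\right)\right)}{-470377} = \left(-238534 + \left(-65205 + 282\right)\right) \left(- \frac{1}{470377}\right) = \left(-238534 - 64923\right) \left(- \frac{1}{470377}\right) = \left(-303457\right) \left(- \frac{1}{470377}\right) = \frac{303457}{470377}$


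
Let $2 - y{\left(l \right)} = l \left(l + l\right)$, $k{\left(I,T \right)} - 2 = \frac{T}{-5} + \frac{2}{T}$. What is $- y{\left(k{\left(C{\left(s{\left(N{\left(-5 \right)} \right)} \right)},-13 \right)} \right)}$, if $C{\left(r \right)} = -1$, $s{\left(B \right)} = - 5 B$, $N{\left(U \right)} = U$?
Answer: $\frac{158592}{4225} \approx 37.537$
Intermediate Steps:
$k{\left(I,T \right)} = 2 + \frac{2}{T} - \frac{T}{5}$ ($k{\left(I,T \right)} = 2 + \left(\frac{T}{-5} + \frac{2}{T}\right) = 2 + \left(T \left(- \frac{1}{5}\right) + \frac{2}{T}\right) = 2 - \left(- \frac{2}{T} + \frac{T}{5}\right) = 2 + \frac{2}{T} - \frac{T}{5}$)
$y{\left(l \right)} = 2 - 2 l^{2}$ ($y{\left(l \right)} = 2 - l \left(l + l\right) = 2 - l 2 l = 2 - 2 l^{2}$)
$- y{\left(k{\left(C{\left(s{\left(N{\left(-5 \right)} \right)} \right)},-13 \right)} \right)} = - (2 - 2 \left(2 + \frac{2}{-13} - - \frac{13}{5}\right)^{2}) = - (2 - 2 \left(2 + 2 \left(- \frac{1}{13}\right) + \frac{13}{5}\right)^{2}) = - (2 - 2 \left(2 - \frac{2}{13} + \frac{13}{5}\right)^{2}) = - (2 - 2 \left(\frac{289}{65}\right)^{2}) = - (2 - \frac{167042}{4225}) = \left(-1\right) \left(- \frac{158592}{4225}\right) = \frac{158592}{4225}$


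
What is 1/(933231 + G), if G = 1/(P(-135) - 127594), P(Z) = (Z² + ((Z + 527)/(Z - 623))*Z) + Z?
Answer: 41475556/38706274601057 ≈ 1.0715e-6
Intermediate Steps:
P(Z) = Z + Z² + Z*(527 + Z)/(-623 + Z) (P(Z) = (Z² + ((527 + Z)/(-623 + Z))*Z) + Z = (Z² + Z*(527 + Z)/(-623 + Z)) + Z = Z + Z² + Z*(527 + Z)/(-623 + Z))
G = -379/41475556 (G = 1/(-135*(-96 + (-135)² - 621*(-135))/(-623 - 135) - 127594) = 1/(-135*(-96 + 18225 + 83835)/(-758) - 127594) = 1/(-135*(-1/758)*101964 - 127594) = 1/(6882570/379 - 127594) = 1/(-41475556/379) = -379/41475556 ≈ -9.1379e-6)
1/(933231 + G) = 1/(933231 - 379/41475556) = 1/(38706274601057/41475556) = 41475556/38706274601057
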